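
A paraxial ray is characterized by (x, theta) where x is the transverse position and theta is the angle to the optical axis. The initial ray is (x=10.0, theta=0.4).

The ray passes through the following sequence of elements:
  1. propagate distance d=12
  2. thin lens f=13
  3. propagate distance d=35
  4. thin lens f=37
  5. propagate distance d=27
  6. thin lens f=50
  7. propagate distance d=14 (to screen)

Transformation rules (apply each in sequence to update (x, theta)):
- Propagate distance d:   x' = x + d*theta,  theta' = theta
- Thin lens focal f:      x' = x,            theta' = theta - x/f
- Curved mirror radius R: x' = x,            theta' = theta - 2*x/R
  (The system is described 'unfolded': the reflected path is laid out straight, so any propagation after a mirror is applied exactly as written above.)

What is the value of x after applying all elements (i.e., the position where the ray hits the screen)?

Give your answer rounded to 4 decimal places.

Answer: -22.6640

Derivation:
Initial: x=10.0000 theta=0.4000
After 1 (propagate distance d=12): x=14.8000 theta=0.4000
After 2 (thin lens f=13): x=14.8000 theta=-48/65 (≈-0.7385)
After 3 (propagate distance d=35): x=-718/65 (≈-11.0462) theta=-48/65 (≈-0.7385)
After 4 (thin lens f=37): x=-718/65 (≈-11.0462) theta=-1058/2405 (≈-0.4399)
After 5 (propagate distance d=27): x=-55132/2405 (≈-22.9239) theta=-1058/2405 (≈-0.4399)
After 6 (thin lens f=50): x=-55132/2405 (≈-22.9239) theta=1116/60125 (≈0.0186)
After 7 (propagate distance d=14 (to screen)): x=-1362676/60125 (≈-22.6640) theta=1116/60125 (≈0.0186)
Rounded to 4 decimal places: x = -22.6640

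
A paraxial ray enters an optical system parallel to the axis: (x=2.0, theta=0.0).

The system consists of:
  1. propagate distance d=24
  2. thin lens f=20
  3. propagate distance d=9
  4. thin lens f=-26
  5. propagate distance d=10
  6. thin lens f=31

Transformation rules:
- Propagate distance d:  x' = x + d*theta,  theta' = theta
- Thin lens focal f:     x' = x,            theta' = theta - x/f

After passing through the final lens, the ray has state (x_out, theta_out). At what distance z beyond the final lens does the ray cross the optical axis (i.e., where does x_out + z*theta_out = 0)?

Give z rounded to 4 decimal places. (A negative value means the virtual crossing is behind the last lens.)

Answer: 7.0150

Derivation:
Initial: x=2.0000 theta=0.0000
After 1 (propagate distance d=24): x=2.0000 theta=0.0000
After 2 (thin lens f=20): x=2.0000 theta=-0.1000
After 3 (propagate distance d=9): x=1.1000 theta=-0.1000
After 4 (thin lens f=-26): x=1.1000 theta=-3/52 (≈-0.0577)
After 5 (propagate distance d=10): x=34/65 (≈0.5231) theta=-3/52 (≈-0.0577)
After 6 (thin lens f=31): x=34/65 (≈0.5231) theta=-601/8060 (≈-0.0746)
z_focus = -x_out/theta_out = -(34/65)/(-601/8060) = 4216/601 ≈ 7.0150
Rounded to 4 decimal places: z = 7.0150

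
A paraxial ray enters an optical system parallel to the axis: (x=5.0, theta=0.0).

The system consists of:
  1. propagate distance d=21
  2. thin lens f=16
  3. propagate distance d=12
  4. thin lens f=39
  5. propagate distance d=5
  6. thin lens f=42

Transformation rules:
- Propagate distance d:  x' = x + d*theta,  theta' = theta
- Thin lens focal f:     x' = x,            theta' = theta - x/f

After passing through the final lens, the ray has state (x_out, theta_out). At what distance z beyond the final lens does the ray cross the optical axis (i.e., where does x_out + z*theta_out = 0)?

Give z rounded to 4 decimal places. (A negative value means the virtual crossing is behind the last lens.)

Answer: -1.4184

Derivation:
Initial: x=5.0000 theta=0.0000
After 1 (propagate distance d=21): x=5.0000 theta=0.0000
After 2 (thin lens f=16): x=5.0000 theta=-0.3125
After 3 (propagate distance d=12): x=1.2500 theta=-0.3125
After 4 (thin lens f=39): x=1.2500 theta=-215/624 (≈-0.3446)
After 5 (propagate distance d=5): x=-295/624 (≈-0.4728) theta=-215/624 (≈-0.3446)
After 6 (thin lens f=42): x=-295/624 (≈-0.4728) theta=-8735/26208 (≈-0.3333)
z_focus = -x_out/theta_out = -(-295/624)/(-8735/26208) = -2478/1747 ≈ -1.4184
Rounded to 4 decimal places: z = -1.4184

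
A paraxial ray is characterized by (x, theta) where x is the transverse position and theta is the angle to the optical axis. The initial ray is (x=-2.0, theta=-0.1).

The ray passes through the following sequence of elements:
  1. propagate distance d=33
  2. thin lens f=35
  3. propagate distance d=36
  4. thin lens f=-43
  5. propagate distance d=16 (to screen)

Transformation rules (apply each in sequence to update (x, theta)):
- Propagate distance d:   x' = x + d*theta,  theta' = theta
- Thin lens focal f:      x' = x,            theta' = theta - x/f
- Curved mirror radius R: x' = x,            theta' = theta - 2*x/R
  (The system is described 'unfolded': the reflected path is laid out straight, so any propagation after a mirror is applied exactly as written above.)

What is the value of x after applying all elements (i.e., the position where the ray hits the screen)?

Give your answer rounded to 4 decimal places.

Answer: -3.9089

Derivation:
Initial: x=-2.0000 theta=-0.1000
After 1 (propagate distance d=33): x=-5.3000 theta=-0.1000
After 2 (thin lens f=35): x=-5.3000 theta=9/175 (≈0.0514)
After 3 (propagate distance d=36): x=-1207/350 (≈-3.4486) theta=9/175 (≈0.0514)
After 4 (thin lens f=-43): x=-1207/350 (≈-3.4486) theta=-433/15050 (≈-0.0288)
After 5 (propagate distance d=16 (to screen)): x=-58829/15050 (≈-3.9089) theta=-433/15050 (≈-0.0288)
Rounded to 4 decimal places: x = -3.9089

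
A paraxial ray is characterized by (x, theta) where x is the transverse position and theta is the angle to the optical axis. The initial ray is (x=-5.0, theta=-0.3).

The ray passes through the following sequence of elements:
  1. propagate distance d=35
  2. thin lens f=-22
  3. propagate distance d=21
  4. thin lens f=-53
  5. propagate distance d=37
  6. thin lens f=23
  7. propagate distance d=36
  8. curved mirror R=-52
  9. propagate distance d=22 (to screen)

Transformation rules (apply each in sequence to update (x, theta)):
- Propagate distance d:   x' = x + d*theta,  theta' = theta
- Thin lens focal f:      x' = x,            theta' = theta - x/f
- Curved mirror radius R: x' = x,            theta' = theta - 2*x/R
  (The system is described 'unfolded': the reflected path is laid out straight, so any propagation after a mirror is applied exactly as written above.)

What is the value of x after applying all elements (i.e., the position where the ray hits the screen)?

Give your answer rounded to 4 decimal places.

Initial: x=-5.0000 theta=-0.3000
After 1 (propagate distance d=35): x=-15.5000 theta=-0.3000
After 2 (thin lens f=-22): x=-15.5000 theta=-221/220 (≈-1.0045)
After 3 (propagate distance d=21): x=-8051/220 (≈-36.5955) theta=-221/220 (≈-1.0045)
After 4 (thin lens f=-53): x=-8051/220 (≈-36.5955) theta=-4941/2915 (≈-1.6950)
After 5 (propagate distance d=37): x=-1157971/11660 (≈-99.3114) theta=-4941/2915 (≈-1.6950)
After 6 (thin lens f=23): x=-1157971/11660 (≈-99.3114) theta=703399/268180 (≈2.6229)
After 7 (propagate distance d=36): x=-119179/24380 (≈-4.8884) theta=703399/268180 (≈2.6229)
After 8 (curved mirror R=-52): x=-119179/24380 (≈-4.8884) theta=3395481/1394536 (≈2.4348)
After 9 (propagate distance d=22 (to screen)): x=335393/6890 (≈48.6782) theta=3395481/1394536 (≈2.4348)
Rounded to 4 decimal places: x = 48.6782

Answer: 48.6782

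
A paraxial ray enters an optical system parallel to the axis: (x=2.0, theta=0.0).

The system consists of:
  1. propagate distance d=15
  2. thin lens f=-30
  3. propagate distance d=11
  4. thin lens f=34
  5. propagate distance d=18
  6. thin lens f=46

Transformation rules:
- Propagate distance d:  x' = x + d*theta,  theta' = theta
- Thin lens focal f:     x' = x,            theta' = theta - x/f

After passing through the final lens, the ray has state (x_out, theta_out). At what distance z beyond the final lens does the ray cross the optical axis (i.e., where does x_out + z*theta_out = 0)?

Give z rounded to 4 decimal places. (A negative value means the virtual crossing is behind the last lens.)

Initial: x=2.0000 theta=0.0000
After 1 (propagate distance d=15): x=2.0000 theta=0.0000
After 2 (thin lens f=-30): x=2.0000 theta=1/15 (≈0.0667)
After 3 (propagate distance d=11): x=41/15 (≈2.7333) theta=1/15 (≈0.0667)
After 4 (thin lens f=34): x=41/15 (≈2.7333) theta=-7/510 (≈-0.0137)
After 5 (propagate distance d=18): x=634/255 (≈2.4863) theta=-7/510 (≈-0.0137)
After 6 (thin lens f=46): x=634/255 (≈2.4863) theta=-53/782 (≈-0.0678)
z_focus = -x_out/theta_out = -(634/255)/(-53/782) = 29164/795 ≈ 36.6843
Rounded to 4 decimal places: z = 36.6843

Answer: 36.6843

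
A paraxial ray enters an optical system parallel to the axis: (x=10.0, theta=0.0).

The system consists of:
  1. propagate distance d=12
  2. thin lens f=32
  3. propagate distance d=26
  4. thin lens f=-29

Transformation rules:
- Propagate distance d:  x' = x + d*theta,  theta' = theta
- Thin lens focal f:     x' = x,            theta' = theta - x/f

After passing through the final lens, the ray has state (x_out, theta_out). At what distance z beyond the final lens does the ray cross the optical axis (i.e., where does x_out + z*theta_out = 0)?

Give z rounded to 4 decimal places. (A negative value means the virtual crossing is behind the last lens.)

Answer: 7.5652

Derivation:
Initial: x=10.0000 theta=0.0000
After 1 (propagate distance d=12): x=10.0000 theta=0.0000
After 2 (thin lens f=32): x=10.0000 theta=-0.3125
After 3 (propagate distance d=26): x=1.8750 theta=-0.3125
After 4 (thin lens f=-29): x=1.8750 theta=-115/464 (≈-0.2478)
z_focus = -x_out/theta_out = -(1.8750)/(-115/464) = 174/23 ≈ 7.5652
Rounded to 4 decimal places: z = 7.5652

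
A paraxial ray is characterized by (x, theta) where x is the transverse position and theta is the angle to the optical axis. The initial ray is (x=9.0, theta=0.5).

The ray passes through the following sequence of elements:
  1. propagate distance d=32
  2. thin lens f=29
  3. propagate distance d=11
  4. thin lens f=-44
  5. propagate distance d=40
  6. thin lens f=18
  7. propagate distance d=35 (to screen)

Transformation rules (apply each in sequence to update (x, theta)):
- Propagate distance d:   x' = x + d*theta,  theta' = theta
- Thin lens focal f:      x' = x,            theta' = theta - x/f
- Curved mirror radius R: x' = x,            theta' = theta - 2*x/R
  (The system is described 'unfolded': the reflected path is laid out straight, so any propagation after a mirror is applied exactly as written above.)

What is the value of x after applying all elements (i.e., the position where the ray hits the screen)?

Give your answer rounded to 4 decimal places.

Answer: -20.1707

Derivation:
Initial: x=9.0000 theta=0.5000
After 1 (propagate distance d=32): x=25.0000 theta=0.5000
After 2 (thin lens f=29): x=25.0000 theta=-21/58 (≈-0.3621)
After 3 (propagate distance d=11): x=1219/58 (≈21.0172) theta=-21/58 (≈-0.3621)
After 4 (thin lens f=-44): x=1219/58 (≈21.0172) theta=295/2552 (≈0.1156)
After 5 (propagate distance d=40): x=16359/638 (≈25.6411) theta=295/2552 (≈0.1156)
After 6 (thin lens f=18): x=16359/638 (≈25.6411) theta=-911/696 (≈-1.3089)
After 7 (propagate distance d=35 (to screen)): x=-154427/7656 (≈-20.1707) theta=-911/696 (≈-1.3089)
Rounded to 4 decimal places: x = -20.1707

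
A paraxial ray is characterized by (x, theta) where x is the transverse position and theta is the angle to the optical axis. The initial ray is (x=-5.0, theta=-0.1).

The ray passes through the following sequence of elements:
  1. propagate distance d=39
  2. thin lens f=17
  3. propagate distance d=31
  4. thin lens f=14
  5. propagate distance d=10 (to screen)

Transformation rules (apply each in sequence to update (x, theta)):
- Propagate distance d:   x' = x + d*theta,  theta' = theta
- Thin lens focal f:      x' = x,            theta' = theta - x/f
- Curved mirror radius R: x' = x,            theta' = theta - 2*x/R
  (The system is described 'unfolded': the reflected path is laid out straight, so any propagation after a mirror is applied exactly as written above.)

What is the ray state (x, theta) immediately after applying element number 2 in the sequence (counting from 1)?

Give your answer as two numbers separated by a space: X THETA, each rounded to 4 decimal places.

Answer: -8.9000 0.4235

Derivation:
Initial: x=-5.0000 theta=-0.1000
After 1 (propagate distance d=39): x=-8.9000 theta=-0.1000
After 2 (thin lens f=17): x=-8.9000 theta=36/85 (≈0.4235)
Rounded to 4 decimal places: x = -8.9000, theta = 0.4235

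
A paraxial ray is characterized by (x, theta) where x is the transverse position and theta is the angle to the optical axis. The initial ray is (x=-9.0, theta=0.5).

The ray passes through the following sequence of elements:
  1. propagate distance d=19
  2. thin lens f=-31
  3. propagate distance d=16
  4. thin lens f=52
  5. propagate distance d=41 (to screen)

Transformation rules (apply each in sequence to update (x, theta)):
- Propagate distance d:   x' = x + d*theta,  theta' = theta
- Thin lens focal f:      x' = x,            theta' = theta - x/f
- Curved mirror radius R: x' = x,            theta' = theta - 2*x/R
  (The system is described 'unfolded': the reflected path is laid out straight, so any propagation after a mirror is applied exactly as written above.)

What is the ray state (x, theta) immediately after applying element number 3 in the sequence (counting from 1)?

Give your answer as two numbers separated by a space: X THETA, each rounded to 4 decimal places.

Initial: x=-9.0000 theta=0.5000
After 1 (propagate distance d=19): x=0.5000 theta=0.5000
After 2 (thin lens f=-31): x=0.5000 theta=16/31 (≈0.5161)
After 3 (propagate distance d=16): x=543/62 (≈8.7581) theta=16/31 (≈0.5161)
Rounded to 4 decimal places: x = 8.7581, theta = 0.5161

Answer: 8.7581 0.5161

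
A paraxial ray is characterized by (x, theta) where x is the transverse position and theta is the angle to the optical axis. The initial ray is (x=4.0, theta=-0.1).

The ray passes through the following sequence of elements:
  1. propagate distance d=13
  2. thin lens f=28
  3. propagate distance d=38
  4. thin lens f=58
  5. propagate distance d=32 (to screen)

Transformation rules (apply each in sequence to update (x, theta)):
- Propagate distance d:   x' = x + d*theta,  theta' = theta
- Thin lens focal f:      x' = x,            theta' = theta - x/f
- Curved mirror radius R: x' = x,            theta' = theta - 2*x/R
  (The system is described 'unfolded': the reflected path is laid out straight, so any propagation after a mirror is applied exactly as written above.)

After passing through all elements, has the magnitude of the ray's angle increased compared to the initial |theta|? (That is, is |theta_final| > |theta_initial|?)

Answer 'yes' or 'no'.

Initial: x=4.0000 theta=-0.1000
After 1 (propagate distance d=13): x=2.7000 theta=-0.1000
After 2 (thin lens f=28): x=2.7000 theta=-11/56 (≈-0.1964)
After 3 (propagate distance d=38): x=-667/140 (≈-4.7643) theta=-11/56 (≈-0.1964)
After 4 (thin lens f=58): x=-667/140 (≈-4.7643) theta=-4/35 (≈-0.1143)
After 5 (propagate distance d=32 (to screen)): x=-1179/140 (≈-8.4214) theta=-4/35 (≈-0.1143)
|theta_initial|=0.1000 |theta_final|=4/35 (≈0.1143) -> increased

Answer: yes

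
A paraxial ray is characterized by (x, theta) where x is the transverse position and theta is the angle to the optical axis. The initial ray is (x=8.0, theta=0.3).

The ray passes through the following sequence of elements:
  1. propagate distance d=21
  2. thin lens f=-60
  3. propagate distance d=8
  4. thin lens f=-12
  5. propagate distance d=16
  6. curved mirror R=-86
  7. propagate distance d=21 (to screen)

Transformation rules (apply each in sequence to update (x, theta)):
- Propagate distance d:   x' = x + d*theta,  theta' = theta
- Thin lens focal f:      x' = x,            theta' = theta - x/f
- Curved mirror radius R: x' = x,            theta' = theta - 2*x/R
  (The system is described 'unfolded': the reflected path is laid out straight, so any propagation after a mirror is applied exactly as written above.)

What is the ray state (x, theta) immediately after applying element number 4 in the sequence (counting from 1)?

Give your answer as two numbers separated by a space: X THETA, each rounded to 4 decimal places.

Initial: x=8.0000 theta=0.3000
After 1 (propagate distance d=21): x=14.3000 theta=0.3000
After 2 (thin lens f=-60): x=14.3000 theta=323/600 (≈0.5383)
After 3 (propagate distance d=8): x=2791/150 (≈18.6067) theta=323/600 (≈0.5383)
After 4 (thin lens f=-12): x=2791/150 (≈18.6067) theta=94/45 (≈2.0889)
Rounded to 4 decimal places: x = 18.6067, theta = 2.0889

Answer: 18.6067 2.0889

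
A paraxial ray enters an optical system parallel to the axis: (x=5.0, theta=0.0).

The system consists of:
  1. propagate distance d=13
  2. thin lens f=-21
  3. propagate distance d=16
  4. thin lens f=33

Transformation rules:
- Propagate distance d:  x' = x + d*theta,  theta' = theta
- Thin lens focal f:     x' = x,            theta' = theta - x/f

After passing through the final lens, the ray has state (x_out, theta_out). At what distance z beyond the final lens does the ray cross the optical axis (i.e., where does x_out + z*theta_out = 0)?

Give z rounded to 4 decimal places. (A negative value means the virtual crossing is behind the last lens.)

Answer: 305.2500

Derivation:
Initial: x=5.0000 theta=0.0000
After 1 (propagate distance d=13): x=5.0000 theta=0.0000
After 2 (thin lens f=-21): x=5.0000 theta=5/21 (≈0.2381)
After 3 (propagate distance d=16): x=185/21 (≈8.8095) theta=5/21 (≈0.2381)
After 4 (thin lens f=33): x=185/21 (≈8.8095) theta=-20/693 (≈-0.0289)
z_focus = -x_out/theta_out = -(185/21)/(-20/693) = 305.2500
Rounded to 4 decimal places: z = 305.2500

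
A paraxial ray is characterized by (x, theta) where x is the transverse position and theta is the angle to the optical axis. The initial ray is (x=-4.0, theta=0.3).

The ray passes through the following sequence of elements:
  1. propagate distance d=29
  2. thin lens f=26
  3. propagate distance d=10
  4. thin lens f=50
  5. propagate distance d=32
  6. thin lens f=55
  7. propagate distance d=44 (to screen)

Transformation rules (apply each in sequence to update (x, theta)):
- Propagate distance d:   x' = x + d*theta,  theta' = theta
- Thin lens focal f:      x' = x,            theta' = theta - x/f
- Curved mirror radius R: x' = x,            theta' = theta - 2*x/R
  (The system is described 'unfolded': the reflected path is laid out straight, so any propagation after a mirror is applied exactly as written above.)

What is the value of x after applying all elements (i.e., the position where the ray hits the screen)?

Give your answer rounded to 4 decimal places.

Answer: 1.2482

Derivation:
Initial: x=-4.0000 theta=0.3000
After 1 (propagate distance d=29): x=4.7000 theta=0.3000
After 2 (thin lens f=26): x=4.7000 theta=31/260 (≈0.1192)
After 3 (propagate distance d=10): x=383/65 (≈5.8923) theta=31/260 (≈0.1192)
After 4 (thin lens f=50): x=383/65 (≈5.8923) theta=9/6500 (≈0.0014)
After 5 (propagate distance d=32): x=9647/1625 (≈5.9366) theta=9/6500 (≈0.0014)
After 6 (thin lens f=55): x=9647/1625 (≈5.9366) theta=-3463/32500 (≈-0.1066)
After 7 (propagate distance d=44 (to screen)): x=10142/8125 (≈1.2482) theta=-3463/32500 (≈-0.1066)
Rounded to 4 decimal places: x = 1.2482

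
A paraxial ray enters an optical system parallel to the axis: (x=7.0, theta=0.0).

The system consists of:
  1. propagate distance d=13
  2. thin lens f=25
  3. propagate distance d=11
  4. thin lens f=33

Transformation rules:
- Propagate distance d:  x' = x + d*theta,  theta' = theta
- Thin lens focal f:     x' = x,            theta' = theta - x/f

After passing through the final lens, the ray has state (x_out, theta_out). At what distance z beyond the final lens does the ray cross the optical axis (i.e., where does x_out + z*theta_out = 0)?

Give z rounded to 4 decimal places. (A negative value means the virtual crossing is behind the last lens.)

Initial: x=7.0000 theta=0.0000
After 1 (propagate distance d=13): x=7.0000 theta=0.0000
After 2 (thin lens f=25): x=7.0000 theta=-0.2800
After 3 (propagate distance d=11): x=3.9200 theta=-0.2800
After 4 (thin lens f=33): x=3.9200 theta=-329/825 (≈-0.3988)
z_focus = -x_out/theta_out = -(3.9200)/(-329/825) = 462/47 ≈ 9.8298
Rounded to 4 decimal places: z = 9.8298

Answer: 9.8298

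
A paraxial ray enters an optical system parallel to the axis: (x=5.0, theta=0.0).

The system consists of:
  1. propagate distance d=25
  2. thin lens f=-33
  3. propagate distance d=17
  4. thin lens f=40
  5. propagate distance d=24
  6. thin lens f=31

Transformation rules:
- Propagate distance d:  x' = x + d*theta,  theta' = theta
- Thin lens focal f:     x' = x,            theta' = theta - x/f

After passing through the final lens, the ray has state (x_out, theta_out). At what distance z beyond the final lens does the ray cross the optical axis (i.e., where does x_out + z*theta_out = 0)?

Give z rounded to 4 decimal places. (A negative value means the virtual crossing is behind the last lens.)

Answer: 26.3575

Derivation:
Initial: x=5.0000 theta=0.0000
After 1 (propagate distance d=25): x=5.0000 theta=0.0000
After 2 (thin lens f=-33): x=5.0000 theta=5/33 (≈0.1515)
After 3 (propagate distance d=17): x=250/33 (≈7.5758) theta=5/33 (≈0.1515)
After 4 (thin lens f=40): x=250/33 (≈7.5758) theta=-5/132 (≈-0.0379)
After 5 (propagate distance d=24): x=20/3 (≈6.6667) theta=-5/132 (≈-0.0379)
After 6 (thin lens f=31): x=20/3 (≈6.6667) theta=-345/1364 (≈-0.2529)
z_focus = -x_out/theta_out = -(20/3)/(-345/1364) = 5456/207 ≈ 26.3575
Rounded to 4 decimal places: z = 26.3575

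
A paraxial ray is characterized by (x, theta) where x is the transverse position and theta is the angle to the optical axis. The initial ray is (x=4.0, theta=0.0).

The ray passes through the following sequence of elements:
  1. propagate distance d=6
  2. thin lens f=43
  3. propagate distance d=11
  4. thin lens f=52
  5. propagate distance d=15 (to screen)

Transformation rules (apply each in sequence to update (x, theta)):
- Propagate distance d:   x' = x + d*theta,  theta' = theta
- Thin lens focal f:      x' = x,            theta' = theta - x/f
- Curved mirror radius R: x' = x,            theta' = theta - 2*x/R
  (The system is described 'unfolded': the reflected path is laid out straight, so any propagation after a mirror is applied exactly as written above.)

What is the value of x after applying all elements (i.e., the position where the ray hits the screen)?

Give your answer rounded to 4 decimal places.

Initial: x=4.0000 theta=0.0000
After 1 (propagate distance d=6): x=4.0000 theta=0.0000
After 2 (thin lens f=43): x=4.0000 theta=-4/43 (≈-0.0930)
After 3 (propagate distance d=11): x=128/43 (≈2.9767) theta=-4/43 (≈-0.0930)
After 4 (thin lens f=52): x=128/43 (≈2.9767) theta=-84/559 (≈-0.1503)
After 5 (propagate distance d=15 (to screen)): x=404/559 (≈0.7227) theta=-84/559 (≈-0.1503)
Rounded to 4 decimal places: x = 0.7227

Answer: 0.7227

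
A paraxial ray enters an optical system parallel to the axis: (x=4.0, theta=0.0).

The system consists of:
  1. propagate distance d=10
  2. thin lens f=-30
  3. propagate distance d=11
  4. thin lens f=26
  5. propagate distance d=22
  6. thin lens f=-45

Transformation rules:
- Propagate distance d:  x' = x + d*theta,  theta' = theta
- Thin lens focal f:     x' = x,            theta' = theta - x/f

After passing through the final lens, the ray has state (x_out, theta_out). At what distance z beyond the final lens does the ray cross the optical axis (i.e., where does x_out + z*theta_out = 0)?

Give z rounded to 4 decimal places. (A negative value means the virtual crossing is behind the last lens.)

Initial: x=4.0000 theta=0.0000
After 1 (propagate distance d=10): x=4.0000 theta=0.0000
After 2 (thin lens f=-30): x=4.0000 theta=2/15 (≈0.1333)
After 3 (propagate distance d=11): x=82/15 (≈5.4667) theta=2/15 (≈0.1333)
After 4 (thin lens f=26): x=82/15 (≈5.4667) theta=-1/13 (≈-0.0769)
After 5 (propagate distance d=22): x=736/195 (≈3.7744) theta=-1/13 (≈-0.0769)
After 6 (thin lens f=-45): x=736/195 (≈3.7744) theta=61/8775 (≈0.0070)
z_focus = -x_out/theta_out = -(736/195)/(61/8775) = -33120/61 ≈ -542.9508
Rounded to 4 decimal places: z = -542.9508

Answer: -542.9508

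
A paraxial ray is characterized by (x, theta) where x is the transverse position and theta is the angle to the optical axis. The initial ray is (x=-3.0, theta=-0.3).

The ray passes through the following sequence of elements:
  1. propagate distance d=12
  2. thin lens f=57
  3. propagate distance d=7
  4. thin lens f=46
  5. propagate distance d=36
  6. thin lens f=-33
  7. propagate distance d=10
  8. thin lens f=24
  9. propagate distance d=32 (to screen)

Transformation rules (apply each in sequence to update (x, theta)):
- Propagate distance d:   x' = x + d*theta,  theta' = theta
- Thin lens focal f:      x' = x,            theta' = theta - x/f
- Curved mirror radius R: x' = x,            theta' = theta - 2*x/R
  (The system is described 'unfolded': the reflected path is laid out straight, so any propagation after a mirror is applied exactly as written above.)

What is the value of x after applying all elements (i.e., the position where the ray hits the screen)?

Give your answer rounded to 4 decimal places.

Initial: x=-3.0000 theta=-0.3000
After 1 (propagate distance d=12): x=-6.6000 theta=-0.3000
After 2 (thin lens f=57): x=-6.6000 theta=-7/38 (≈-0.1842)
After 3 (propagate distance d=7): x=-1499/190 (≈-7.8895) theta=-7/38 (≈-0.1842)
After 4 (thin lens f=46): x=-1499/190 (≈-7.8895) theta=-111/8740 (≈-0.0127)
After 5 (propagate distance d=36): x=-7295/874 (≈-8.3467) theta=-111/8740 (≈-0.0127)
After 6 (thin lens f=-33): x=-7295/874 (≈-8.3467) theta=-3331/12540 (≈-0.2656)
After 7 (propagate distance d=10): x=-158674/14421 (≈-11.0030) theta=-3331/12540 (≈-0.2656)
After 8 (thin lens f=24): x=-158674/14421 (≈-11.0030) theta=83423/432630 (≈0.1928)
After 9 (propagate distance d=32 (to screen)): x=-55018/11385 (≈-4.8325) theta=83423/432630 (≈0.1928)
Rounded to 4 decimal places: x = -4.8325

Answer: -4.8325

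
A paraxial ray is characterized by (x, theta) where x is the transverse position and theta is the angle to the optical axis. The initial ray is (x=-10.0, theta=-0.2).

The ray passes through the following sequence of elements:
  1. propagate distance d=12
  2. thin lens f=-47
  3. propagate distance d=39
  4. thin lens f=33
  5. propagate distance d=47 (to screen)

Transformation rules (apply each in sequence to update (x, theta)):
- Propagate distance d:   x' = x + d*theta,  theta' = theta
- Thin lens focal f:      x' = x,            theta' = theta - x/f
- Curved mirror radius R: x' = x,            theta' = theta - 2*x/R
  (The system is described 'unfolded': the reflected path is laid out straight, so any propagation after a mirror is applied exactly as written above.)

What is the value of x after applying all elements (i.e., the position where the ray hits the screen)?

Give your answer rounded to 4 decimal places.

Initial: x=-10.0000 theta=-0.2000
After 1 (propagate distance d=12): x=-12.4000 theta=-0.2000
After 2 (thin lens f=-47): x=-12.4000 theta=-109/235 (≈-0.4638)
After 3 (propagate distance d=39): x=-1433/47 (≈-30.4894) theta=-109/235 (≈-0.4638)
After 4 (thin lens f=33): x=-1433/47 (≈-30.4894) theta=3568/7755 (≈0.4601)
After 5 (propagate distance d=47 (to screen)): x=-68749/7755 (≈-8.8651) theta=3568/7755 (≈0.4601)
Rounded to 4 decimal places: x = -8.8651

Answer: -8.8651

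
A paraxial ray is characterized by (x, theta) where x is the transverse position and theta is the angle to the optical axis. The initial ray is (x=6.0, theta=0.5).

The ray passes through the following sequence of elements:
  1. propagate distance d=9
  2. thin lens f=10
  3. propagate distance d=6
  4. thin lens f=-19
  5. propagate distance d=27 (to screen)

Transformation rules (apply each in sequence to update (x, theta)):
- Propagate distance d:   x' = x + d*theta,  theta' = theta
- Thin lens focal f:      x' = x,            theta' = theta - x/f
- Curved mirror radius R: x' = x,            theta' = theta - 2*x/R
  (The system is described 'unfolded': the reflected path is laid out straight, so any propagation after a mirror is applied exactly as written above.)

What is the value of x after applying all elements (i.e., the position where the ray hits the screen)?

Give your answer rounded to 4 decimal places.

Answer: 2.5816

Derivation:
Initial: x=6.0000 theta=0.5000
After 1 (propagate distance d=9): x=10.5000 theta=0.5000
After 2 (thin lens f=10): x=10.5000 theta=-0.5500
After 3 (propagate distance d=6): x=7.2000 theta=-0.5500
After 4 (thin lens f=-19): x=7.2000 theta=-13/76 (≈-0.1711)
After 5 (propagate distance d=27 (to screen)): x=981/380 (≈2.5816) theta=-13/76 (≈-0.1711)
Rounded to 4 decimal places: x = 2.5816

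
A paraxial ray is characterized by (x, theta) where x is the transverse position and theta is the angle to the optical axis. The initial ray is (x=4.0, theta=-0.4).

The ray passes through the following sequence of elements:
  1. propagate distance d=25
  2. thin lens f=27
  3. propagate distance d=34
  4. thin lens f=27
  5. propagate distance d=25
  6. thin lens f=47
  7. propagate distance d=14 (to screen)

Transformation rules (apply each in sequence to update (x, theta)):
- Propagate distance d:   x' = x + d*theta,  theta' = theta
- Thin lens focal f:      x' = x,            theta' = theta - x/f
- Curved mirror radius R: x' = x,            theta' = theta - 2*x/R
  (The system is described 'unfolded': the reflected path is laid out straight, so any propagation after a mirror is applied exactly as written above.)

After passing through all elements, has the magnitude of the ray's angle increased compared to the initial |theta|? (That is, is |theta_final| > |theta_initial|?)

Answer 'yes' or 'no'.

Answer: no

Derivation:
Initial: x=4.0000 theta=-0.4000
After 1 (propagate distance d=25): x=-6.0000 theta=-0.4000
After 2 (thin lens f=27): x=-6.0000 theta=-8/45 (≈-0.1778)
After 3 (propagate distance d=34): x=-542/45 (≈-12.0444) theta=-8/45 (≈-0.1778)
After 4 (thin lens f=27): x=-542/45 (≈-12.0444) theta=326/1215 (≈0.2683)
After 5 (propagate distance d=25): x=-6484/1215 (≈-5.3366) theta=326/1215 (≈0.2683)
After 6 (thin lens f=47): x=-6484/1215 (≈-5.3366) theta=21806/57105 (≈0.3819)
After 7 (propagate distance d=14 (to screen)): x=536/57105 (≈0.0094) theta=21806/57105 (≈0.3819)
|theta_initial|=0.4000 |theta_final|=21806/57105 (≈0.3819) -> not increased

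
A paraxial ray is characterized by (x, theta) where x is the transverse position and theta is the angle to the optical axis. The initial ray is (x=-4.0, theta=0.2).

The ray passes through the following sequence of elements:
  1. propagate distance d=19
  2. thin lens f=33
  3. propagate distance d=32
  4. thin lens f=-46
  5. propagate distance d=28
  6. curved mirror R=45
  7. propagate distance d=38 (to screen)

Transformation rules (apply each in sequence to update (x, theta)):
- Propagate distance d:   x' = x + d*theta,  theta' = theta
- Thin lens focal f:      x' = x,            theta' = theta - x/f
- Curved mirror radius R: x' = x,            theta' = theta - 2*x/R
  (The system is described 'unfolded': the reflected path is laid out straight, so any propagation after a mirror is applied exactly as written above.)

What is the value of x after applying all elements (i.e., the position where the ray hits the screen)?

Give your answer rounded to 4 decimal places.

Initial: x=-4.0000 theta=0.2000
After 1 (propagate distance d=19): x=-0.2000 theta=0.2000
After 2 (thin lens f=33): x=-0.2000 theta=34/165 (≈0.2061)
After 3 (propagate distance d=32): x=211/33 (≈6.3939) theta=34/165 (≈0.2061)
After 4 (thin lens f=-46): x=211/33 (≈6.3939) theta=873/2530 (≈0.3451)
After 5 (propagate distance d=28): x=60931/3795 (≈16.0556) theta=873/2530 (≈0.3451)
After 6 (curved mirror R=45): x=60931/3795 (≈16.0556) theta=-125869/341550 (≈-0.3685)
After 7 (propagate distance d=38 (to screen)): x=350384/170775 (≈2.0517) theta=-125869/341550 (≈-0.3685)
Rounded to 4 decimal places: x = 2.0517

Answer: 2.0517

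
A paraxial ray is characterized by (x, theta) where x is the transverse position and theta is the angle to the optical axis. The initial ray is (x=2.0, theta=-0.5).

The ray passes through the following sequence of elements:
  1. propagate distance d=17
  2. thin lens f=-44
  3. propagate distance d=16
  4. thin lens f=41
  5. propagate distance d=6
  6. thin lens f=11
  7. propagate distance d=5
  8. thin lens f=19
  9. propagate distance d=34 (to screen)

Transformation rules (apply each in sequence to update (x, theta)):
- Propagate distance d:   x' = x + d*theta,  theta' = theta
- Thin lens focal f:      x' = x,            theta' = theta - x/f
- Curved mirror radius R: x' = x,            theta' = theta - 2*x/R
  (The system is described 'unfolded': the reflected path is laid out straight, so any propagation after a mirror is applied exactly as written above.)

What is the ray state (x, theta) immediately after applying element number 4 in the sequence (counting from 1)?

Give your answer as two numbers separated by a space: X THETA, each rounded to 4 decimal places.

Answer: -16.8636 -0.2364

Derivation:
Initial: x=2.0000 theta=-0.5000
After 1 (propagate distance d=17): x=-6.5000 theta=-0.5000
After 2 (thin lens f=-44): x=-6.5000 theta=-57/88 (≈-0.6477)
After 3 (propagate distance d=16): x=-371/22 (≈-16.8636) theta=-57/88 (≈-0.6477)
After 4 (thin lens f=41): x=-371/22 (≈-16.8636) theta=-853/3608 (≈-0.2364)
Rounded to 4 decimal places: x = -16.8636, theta = -0.2364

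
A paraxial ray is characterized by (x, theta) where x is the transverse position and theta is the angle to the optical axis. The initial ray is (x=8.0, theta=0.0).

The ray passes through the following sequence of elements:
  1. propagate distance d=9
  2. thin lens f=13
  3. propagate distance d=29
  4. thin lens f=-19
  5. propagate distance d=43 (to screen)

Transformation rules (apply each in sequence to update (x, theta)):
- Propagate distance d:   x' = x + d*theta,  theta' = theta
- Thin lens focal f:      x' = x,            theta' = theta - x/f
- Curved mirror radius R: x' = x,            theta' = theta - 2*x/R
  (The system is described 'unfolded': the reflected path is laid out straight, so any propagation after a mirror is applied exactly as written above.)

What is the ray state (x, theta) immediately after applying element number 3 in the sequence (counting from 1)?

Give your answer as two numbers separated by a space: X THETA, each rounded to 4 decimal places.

Initial: x=8.0000 theta=0.0000
After 1 (propagate distance d=9): x=8.0000 theta=0.0000
After 2 (thin lens f=13): x=8.0000 theta=-8/13 (≈-0.6154)
After 3 (propagate distance d=29): x=-128/13 (≈-9.8462) theta=-8/13 (≈-0.6154)
Rounded to 4 decimal places: x = -9.8462, theta = -0.6154

Answer: -9.8462 -0.6154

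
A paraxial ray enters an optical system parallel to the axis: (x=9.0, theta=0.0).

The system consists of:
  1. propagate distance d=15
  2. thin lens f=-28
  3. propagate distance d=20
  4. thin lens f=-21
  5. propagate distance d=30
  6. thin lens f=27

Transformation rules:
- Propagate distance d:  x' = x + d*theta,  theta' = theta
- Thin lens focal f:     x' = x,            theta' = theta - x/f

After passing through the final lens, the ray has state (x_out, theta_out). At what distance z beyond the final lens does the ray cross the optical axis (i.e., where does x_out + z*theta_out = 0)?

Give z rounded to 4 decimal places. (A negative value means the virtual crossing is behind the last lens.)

Answer: 68.4000

Derivation:
Initial: x=9.0000 theta=0.0000
After 1 (propagate distance d=15): x=9.0000 theta=0.0000
After 2 (thin lens f=-28): x=9.0000 theta=9/28 (≈0.3214)
After 3 (propagate distance d=20): x=108/7 (≈15.4286) theta=9/28 (≈0.3214)
After 4 (thin lens f=-21): x=108/7 (≈15.4286) theta=207/196 (≈1.0561)
After 5 (propagate distance d=30): x=4617/98 (≈47.1122) theta=207/196 (≈1.0561)
After 6 (thin lens f=27): x=4617/98 (≈47.1122) theta=-135/196 (≈-0.6888)
z_focus = -x_out/theta_out = -(4617/98)/(-135/196) = 68.4000
Rounded to 4 decimal places: z = 68.4000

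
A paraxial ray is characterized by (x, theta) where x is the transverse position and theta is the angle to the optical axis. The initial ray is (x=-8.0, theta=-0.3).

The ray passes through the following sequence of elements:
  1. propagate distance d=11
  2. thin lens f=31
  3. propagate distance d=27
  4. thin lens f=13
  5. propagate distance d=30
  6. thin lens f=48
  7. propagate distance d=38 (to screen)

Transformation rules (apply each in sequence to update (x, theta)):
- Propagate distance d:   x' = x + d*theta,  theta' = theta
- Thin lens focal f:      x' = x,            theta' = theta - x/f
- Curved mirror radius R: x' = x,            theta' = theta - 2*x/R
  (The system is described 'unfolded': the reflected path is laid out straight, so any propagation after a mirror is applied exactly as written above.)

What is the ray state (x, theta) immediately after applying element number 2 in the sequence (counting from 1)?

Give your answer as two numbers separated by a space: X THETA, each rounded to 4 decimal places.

Initial: x=-8.0000 theta=-0.3000
After 1 (propagate distance d=11): x=-11.3000 theta=-0.3000
After 2 (thin lens f=31): x=-11.3000 theta=2/31 (≈0.0645)
Rounded to 4 decimal places: x = -11.3000, theta = 0.0645

Answer: -11.3000 0.0645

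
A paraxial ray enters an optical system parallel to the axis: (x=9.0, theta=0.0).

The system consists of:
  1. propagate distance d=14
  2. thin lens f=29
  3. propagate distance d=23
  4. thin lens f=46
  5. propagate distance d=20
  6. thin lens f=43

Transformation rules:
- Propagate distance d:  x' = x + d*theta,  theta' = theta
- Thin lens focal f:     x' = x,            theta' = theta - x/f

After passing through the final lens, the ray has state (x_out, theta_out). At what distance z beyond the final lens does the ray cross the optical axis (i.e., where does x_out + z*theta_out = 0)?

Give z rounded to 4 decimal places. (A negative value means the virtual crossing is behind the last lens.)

Initial: x=9.0000 theta=0.0000
After 1 (propagate distance d=14): x=9.0000 theta=0.0000
After 2 (thin lens f=29): x=9.0000 theta=-9/29 (≈-0.3103)
After 3 (propagate distance d=23): x=54/29 (≈1.8621) theta=-9/29 (≈-0.3103)
After 4 (thin lens f=46): x=54/29 (≈1.8621) theta=-234/667 (≈-0.3508)
After 5 (propagate distance d=20): x=-3438/667 (≈-5.1544) theta=-234/667 (≈-0.3508)
After 6 (thin lens f=43): x=-3438/667 (≈-5.1544) theta=-288/1247 (≈-0.2310)
z_focus = -x_out/theta_out = -(-3438/667)/(-288/1247) = -8213/368 ≈ -22.3179
Rounded to 4 decimal places: z = -22.3179

Answer: -22.3179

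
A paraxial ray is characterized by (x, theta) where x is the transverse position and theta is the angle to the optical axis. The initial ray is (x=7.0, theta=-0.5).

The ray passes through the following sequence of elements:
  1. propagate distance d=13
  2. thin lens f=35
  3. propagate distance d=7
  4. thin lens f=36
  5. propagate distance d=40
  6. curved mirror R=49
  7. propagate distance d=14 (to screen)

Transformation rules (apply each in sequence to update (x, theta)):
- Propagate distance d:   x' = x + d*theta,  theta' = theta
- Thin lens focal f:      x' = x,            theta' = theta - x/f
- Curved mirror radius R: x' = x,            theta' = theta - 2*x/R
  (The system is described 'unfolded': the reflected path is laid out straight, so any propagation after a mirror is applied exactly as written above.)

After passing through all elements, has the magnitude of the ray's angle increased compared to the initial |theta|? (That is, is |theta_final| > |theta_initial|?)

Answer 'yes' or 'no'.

Answer: no

Derivation:
Initial: x=7.0000 theta=-0.5000
After 1 (propagate distance d=13): x=0.5000 theta=-0.5000
After 2 (thin lens f=35): x=0.5000 theta=-18/35 (≈-0.5143)
After 3 (propagate distance d=7): x=-3.1000 theta=-18/35 (≈-0.5143)
After 4 (thin lens f=36): x=-3.1000 theta=-1079/2520 (≈-0.4282)
After 5 (propagate distance d=40): x=-12743/630 (≈-20.2270) theta=-1079/2520 (≈-0.4282)
After 6 (curved mirror R=49): x=-12743/630 (≈-20.2270) theta=49073/123480 (≈0.3974)
After 7 (propagate distance d=14 (to screen)): x=-129329/8820 (≈-14.6632) theta=49073/123480 (≈0.3974)
|theta_initial|=0.5000 |theta_final|=49073/123480 (≈0.3974) -> not increased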